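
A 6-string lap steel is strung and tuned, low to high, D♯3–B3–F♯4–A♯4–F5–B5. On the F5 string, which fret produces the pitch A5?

A5 is 4 semitones above the open F5 (F–F#–G–G#–A), so it sits at fret 4.

4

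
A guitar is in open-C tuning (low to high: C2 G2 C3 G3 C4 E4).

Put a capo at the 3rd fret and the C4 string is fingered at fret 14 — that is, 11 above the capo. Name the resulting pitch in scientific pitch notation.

The capo raises the open C4 by 3 semitones to D♯4; fretting 11 more gives C4 + 3 + 11 = C4 + 14 semitones = D5.

D5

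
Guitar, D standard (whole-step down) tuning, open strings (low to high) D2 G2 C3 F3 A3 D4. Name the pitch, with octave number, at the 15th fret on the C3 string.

D♯4

Each fret is one semitone, so C3 + 15 = D♯4.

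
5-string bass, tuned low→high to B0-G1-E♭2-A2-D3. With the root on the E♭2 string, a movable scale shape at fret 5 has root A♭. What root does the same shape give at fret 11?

Moving from fret 5 to fret 11 shifts the root by 6 semitones.
A♭ up 6 semitones is D.

D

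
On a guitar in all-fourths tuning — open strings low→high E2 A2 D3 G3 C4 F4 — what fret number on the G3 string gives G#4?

G#4 is 13 semitones above the open G3 (G–G#–A–A#–…–F#–G–G#), so it sits at fret 13.

13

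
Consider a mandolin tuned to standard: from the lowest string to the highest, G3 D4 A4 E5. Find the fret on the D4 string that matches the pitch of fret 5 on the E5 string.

Fret 5 on E5 is MIDI 76 + 5 = 81 (A5). On the D4 string (open MIDI 62), that pitch is 81 − 62 = fret 19.

19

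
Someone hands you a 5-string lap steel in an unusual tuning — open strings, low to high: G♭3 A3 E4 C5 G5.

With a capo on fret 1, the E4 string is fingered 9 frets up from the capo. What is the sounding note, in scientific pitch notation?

D5

The capo raises the open E4 by 1 semitone to F4; fretting 9 more gives E4 + 1 + 9 = E4 + 10 semitones = D5.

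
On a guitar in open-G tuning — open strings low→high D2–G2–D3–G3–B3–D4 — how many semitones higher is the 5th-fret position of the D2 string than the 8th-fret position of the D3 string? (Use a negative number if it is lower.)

-15 semitones

D2 at fret 5 → G2 (MIDI 43); D3 at fret 8 → A#3 (MIDI 58).
43 − 58 = -15, so the two pitches are 15 semitones apart.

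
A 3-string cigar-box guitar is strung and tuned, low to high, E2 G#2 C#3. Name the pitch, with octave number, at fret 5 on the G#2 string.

G#2 is MIDI 44. Adding 5 gives 49, which is C#3.
(Equivalently spelled Db3.)

C#3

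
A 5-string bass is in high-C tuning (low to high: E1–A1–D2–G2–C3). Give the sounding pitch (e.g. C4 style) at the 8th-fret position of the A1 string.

The open A1 string plus 8 semitones: A–A#–B–C–C#–D–D#–E–F.
The walk passes from B into C once, so the octave number goes from 1 to 2.

F2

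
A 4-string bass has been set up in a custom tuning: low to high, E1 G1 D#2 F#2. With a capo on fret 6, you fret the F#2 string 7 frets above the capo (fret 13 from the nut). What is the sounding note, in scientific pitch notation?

The capo raises the open F#2 by 6 semitones to C3; fretting 7 more gives F#2 + 6 + 7 = F#2 + 13 semitones = G3.

G3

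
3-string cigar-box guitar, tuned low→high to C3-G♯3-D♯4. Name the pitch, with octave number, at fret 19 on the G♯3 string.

D♯5

The open G♯3 string plus 19 semitones: G#–A–A#–B–…–C#–D–D#.
The walk passes from B into C 2 times, so the octave number goes from 3 to 5.
(Equivalently spelled E♭5.)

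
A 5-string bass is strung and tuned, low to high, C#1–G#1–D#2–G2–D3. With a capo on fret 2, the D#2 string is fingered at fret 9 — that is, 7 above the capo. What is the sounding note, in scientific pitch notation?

C3

The capo raises the open D#2 by 2 semitones to F2; fretting 7 more gives D#2 + 2 + 7 = D#2 + 9 semitones = C3.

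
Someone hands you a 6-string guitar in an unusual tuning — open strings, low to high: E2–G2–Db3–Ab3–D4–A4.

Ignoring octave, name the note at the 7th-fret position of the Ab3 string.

Each fret is one semitone, so Ab3 + 7 = Eb.
(Equivalently spelled D#.)

Eb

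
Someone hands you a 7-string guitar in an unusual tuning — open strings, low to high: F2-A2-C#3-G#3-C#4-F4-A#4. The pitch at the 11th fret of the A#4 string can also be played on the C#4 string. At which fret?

20

Fret 11 on A#4 is MIDI 70 + 11 = 81 (A5). On the C#4 string (open MIDI 61), that pitch is 81 − 61 = fret 20.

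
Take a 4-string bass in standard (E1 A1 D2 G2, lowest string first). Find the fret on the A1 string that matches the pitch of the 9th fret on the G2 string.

19

Fret 9 on G2 is MIDI 43 + 9 = 52 (E3). On the A1 string (open MIDI 33), that pitch is 52 − 33 = fret 19.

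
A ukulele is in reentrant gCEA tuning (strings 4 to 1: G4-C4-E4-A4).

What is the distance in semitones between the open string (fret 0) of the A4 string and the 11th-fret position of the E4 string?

A4 at fret 0 → A4 (MIDI 69); E4 at fret 11 → D♯5 (MIDI 75).
69 − 75 = -6, so the two pitches are 6 semitones apart, with D♯5 the higher.

6 semitones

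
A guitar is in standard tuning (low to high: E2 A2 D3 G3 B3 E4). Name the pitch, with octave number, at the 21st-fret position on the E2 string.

C#4

E2 is MIDI 40. Adding 21 gives 61, which is C#4.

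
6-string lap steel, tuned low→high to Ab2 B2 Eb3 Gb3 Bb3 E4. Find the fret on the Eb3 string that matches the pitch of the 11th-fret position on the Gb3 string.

14

Fret 11 on Gb3 is MIDI 54 + 11 = 65 (F4). On the Eb3 string (open MIDI 51), that pitch is 65 − 51 = fret 14.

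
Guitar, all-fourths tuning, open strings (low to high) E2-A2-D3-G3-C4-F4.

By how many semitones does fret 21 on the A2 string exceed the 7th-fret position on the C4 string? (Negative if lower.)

-1 semitone

A2 at fret 21 → F♯4 (MIDI 66); C4 at fret 7 → G4 (MIDI 67).
66 − 67 = -1, so the two pitches are 1 semitone apart.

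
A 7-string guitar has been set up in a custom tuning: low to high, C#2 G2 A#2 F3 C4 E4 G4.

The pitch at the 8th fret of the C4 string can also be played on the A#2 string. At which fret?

Fret 8 on C4 is MIDI 60 + 8 = 68 (G#4). On the A#2 string (open MIDI 46), that pitch is 68 − 46 = fret 22.

22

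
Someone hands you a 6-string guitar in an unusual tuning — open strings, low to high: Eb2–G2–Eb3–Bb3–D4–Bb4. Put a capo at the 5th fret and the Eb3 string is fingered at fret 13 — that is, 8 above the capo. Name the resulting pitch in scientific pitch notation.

The capo raises the open Eb3 by 5 semitones to Ab3; fretting 8 more gives Eb3 + 5 + 8 = Eb3 + 13 semitones = E4.

E4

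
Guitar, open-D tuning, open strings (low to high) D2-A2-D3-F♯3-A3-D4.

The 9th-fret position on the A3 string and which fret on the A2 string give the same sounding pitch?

21

A3 at fret 9 is A3 + 9 semitones = F♯4.
The open A2 string is 12 semitones below the open A3, so the same pitch on the A2 string lies at fret 9 + 12 = 21.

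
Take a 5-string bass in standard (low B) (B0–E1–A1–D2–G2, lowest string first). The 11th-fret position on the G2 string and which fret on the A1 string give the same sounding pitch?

G2 at fret 11 is G2 + 11 semitones = F#3.
The open A1 string is 10 semitones below the open G2, so the same pitch on the A1 string lies at fret 11 + 10 = 21.

21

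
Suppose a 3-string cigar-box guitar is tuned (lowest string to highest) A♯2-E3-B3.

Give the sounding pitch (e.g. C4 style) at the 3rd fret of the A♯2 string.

The open A♯2 string plus 3 semitones: A#–B–C–C#.
The walk passes from B into C once, so the octave number goes from 2 to 3.
(Equivalently spelled D♭3.)

C♯3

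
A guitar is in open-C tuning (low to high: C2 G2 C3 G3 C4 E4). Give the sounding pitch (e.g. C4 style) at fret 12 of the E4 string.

Each fret is one semitone, so E4 + 12 = E5.

E5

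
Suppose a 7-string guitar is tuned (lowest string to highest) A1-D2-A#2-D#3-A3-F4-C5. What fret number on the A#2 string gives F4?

19

F4 is 19 semitones above the open A#2 (A#–B–C–C#–…–D#–E–F), so it sits at fret 19.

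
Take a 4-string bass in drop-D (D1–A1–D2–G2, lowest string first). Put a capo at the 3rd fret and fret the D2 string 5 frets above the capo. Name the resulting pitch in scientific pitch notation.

A♯2

The capo raises the open D2 by 3 semitones to F2; fretting 5 more gives D2 + 3 + 5 = D2 + 8 semitones = A♯2.
(Also written B♭.)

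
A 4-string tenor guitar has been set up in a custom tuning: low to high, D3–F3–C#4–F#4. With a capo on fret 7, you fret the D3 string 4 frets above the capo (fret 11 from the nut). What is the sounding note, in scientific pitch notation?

The capo raises the open D3 by 7 semitones to A3; fretting 4 more gives D3 + 7 + 4 = D3 + 11 semitones = C#4.
(Also written Db.)

C#4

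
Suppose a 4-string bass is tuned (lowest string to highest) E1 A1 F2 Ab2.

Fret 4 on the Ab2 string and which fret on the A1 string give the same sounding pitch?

15

Fret 4 on Ab2 is MIDI 44 + 4 = 48 (C3). On the A1 string (open MIDI 33), that pitch is 48 − 33 = fret 15.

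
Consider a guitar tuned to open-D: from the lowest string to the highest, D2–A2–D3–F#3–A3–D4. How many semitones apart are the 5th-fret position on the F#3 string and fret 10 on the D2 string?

11 semitones

F#3 at fret 5 → B3 (MIDI 59); D2 at fret 10 → C3 (MIDI 48).
59 − 48 = 11, so the two pitches are 11 semitones apart, with B3 the higher.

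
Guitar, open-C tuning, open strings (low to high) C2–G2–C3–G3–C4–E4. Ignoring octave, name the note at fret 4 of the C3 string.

Each fret is one semitone, so C3 + 4 = E.

E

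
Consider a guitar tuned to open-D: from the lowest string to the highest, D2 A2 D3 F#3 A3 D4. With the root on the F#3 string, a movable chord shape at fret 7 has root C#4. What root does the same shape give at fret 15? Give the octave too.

A4

Moving from fret 7 to fret 15 shifts the root by 8 semitones.
C#4 up 8 semitones is A4.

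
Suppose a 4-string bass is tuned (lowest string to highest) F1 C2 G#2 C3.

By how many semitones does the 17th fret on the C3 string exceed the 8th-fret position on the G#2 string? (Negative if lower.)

13 semitones

C3 at fret 17 → F4 (MIDI 65); G#2 at fret 8 → E3 (MIDI 52).
65 − 52 = 13, so the two pitches are 13 semitones apart.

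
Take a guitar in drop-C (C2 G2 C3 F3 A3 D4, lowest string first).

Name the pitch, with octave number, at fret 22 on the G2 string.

F4

Each fret is one semitone, so G2 + 22 = F4.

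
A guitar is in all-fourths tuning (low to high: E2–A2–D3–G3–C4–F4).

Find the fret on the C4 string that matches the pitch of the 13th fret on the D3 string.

3

Fret 13 on D3 is MIDI 50 + 13 = 63 (D♯4). On the C4 string (open MIDI 60), that pitch is 63 − 60 = fret 3.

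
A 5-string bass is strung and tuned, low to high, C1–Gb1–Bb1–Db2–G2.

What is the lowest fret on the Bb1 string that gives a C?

2

From Bb1, count semitones up the chromatic scale until reaching C: Bb–B–C — 2 steps.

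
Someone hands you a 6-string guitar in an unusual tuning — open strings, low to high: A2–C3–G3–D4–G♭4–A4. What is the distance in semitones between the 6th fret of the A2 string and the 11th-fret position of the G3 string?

A2 at fret 6 → E♭3 (MIDI 51); G3 at fret 11 → G♭4 (MIDI 66).
51 − 66 = -15, so the two pitches are 15 semitones apart, with G♭4 the higher.

15 semitones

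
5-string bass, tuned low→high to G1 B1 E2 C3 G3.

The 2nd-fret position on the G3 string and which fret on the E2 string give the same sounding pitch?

17

Fret 2 on G3 is MIDI 55 + 2 = 57 (A3). On the E2 string (open MIDI 40), that pitch is 57 − 40 = fret 17.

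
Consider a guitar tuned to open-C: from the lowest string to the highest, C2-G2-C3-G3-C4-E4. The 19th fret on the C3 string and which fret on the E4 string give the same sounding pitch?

3

Fret 19 on C3 is MIDI 48 + 19 = 67 (G4). On the E4 string (open MIDI 64), that pitch is 67 − 64 = fret 3.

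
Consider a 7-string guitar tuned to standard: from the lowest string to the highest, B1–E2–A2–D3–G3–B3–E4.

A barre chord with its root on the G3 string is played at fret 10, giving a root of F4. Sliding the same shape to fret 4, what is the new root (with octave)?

B3

Moving from fret 10 to fret 4 shifts the root by -6 semitones.
F4 down 6 semitones is B3.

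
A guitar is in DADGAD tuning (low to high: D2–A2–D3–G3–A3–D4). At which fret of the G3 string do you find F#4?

11

F#4 is 11 semitones above the open G3 (G–G#–A–A#–…–E–F–F#), so it sits at fret 11.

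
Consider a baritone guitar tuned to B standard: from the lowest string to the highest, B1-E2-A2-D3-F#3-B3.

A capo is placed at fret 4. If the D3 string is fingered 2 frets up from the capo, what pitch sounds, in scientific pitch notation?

G#3

The capo raises the open D3 by 4 semitones to F#3; fretting 2 more gives D3 + 4 + 2 = D3 + 6 semitones = G#3.
(Also written Ab.)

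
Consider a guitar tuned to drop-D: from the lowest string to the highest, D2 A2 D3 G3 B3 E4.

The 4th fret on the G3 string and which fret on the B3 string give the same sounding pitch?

0

G3 at fret 4 is G3 + 4 semitones = B3.
The open B3 string is 4 semitones above the open G3, so the same pitch on the B3 string lies at fret 4 − 4 = 0.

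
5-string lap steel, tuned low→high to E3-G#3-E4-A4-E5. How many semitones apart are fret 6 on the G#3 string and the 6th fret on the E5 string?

G#3 at fret 6 → D4 (MIDI 62); E5 at fret 6 → A#5 (MIDI 82).
62 − 82 = -20, so the two pitches are 20 semitones apart, with A#5 the higher.

20 semitones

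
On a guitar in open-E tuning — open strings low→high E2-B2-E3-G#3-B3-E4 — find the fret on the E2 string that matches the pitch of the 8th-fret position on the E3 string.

E3 at fret 8 is E3 + 8 semitones = C4.
The open E2 string is 12 semitones below the open E3, so the same pitch on the E2 string lies at fret 8 + 12 = 20.

20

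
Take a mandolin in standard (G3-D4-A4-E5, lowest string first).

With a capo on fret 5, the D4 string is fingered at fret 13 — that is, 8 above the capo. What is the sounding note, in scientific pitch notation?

The capo raises the open D4 by 5 semitones to G4; fretting 8 more gives D4 + 5 + 8 = D4 + 13 semitones = D♯5.

D♯5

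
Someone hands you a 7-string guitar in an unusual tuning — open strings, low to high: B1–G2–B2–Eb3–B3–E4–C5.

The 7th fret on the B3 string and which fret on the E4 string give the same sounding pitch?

2

Fret 7 on B3 is MIDI 59 + 7 = 66 (Gb4). On the E4 string (open MIDI 64), that pitch is 66 − 64 = fret 2.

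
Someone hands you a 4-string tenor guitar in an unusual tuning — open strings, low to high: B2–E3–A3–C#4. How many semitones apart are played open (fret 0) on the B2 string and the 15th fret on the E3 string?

B2 at fret 0 → B2 (MIDI 47); E3 at fret 15 → G4 (MIDI 67).
47 − 67 = -20, so the two pitches are 20 semitones apart, with G4 the higher.

20 semitones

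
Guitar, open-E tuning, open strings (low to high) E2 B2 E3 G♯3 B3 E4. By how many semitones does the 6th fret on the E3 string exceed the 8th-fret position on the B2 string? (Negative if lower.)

3 semitones

E3 at fret 6 → A♯3 (MIDI 58); B2 at fret 8 → G3 (MIDI 55).
58 − 55 = 3, so the two pitches are 3 semitones apart.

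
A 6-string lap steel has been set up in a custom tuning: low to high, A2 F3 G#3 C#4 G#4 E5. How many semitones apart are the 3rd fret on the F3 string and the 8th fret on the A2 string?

3 semitones

F3 at fret 3 → G#3 (MIDI 56); A2 at fret 8 → F3 (MIDI 53).
56 − 53 = 3, so the two pitches are 3 semitones apart, with G#3 the higher.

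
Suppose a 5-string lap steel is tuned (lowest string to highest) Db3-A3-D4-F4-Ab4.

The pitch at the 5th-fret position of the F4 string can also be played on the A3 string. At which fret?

13

Fret 5 on F4 is MIDI 65 + 5 = 70 (Bb4). On the A3 string (open MIDI 57), that pitch is 70 − 57 = fret 13.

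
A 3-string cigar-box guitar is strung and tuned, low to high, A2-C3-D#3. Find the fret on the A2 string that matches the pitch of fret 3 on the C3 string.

C3 at fret 3 is C3 + 3 semitones = D#3.
The open A2 string is 3 semitones below the open C3, so the same pitch on the A2 string lies at fret 3 + 3 = 6.

6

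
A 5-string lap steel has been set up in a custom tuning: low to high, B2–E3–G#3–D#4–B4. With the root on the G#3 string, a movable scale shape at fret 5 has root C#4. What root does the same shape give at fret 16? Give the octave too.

Moving from fret 5 to fret 16 shifts the root by 11 semitones.
C#4 up 11 semitones is C5.

C5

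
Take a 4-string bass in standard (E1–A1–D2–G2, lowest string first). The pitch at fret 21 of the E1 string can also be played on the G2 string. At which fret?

6

Fret 21 on E1 is MIDI 28 + 21 = 49 (C♯3). On the G2 string (open MIDI 43), that pitch is 49 − 43 = fret 6.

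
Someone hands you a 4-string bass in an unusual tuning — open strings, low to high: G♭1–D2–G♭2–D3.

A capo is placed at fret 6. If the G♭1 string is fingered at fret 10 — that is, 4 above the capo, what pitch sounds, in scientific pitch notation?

The capo raises the open G♭1 by 6 semitones to C2; fretting 4 more gives G♭1 + 6 + 4 = G♭1 + 10 semitones = E2.

E2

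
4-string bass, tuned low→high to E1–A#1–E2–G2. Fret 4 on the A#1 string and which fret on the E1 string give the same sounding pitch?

10

Fret 4 on A#1 is MIDI 34 + 4 = 38 (D2). On the E1 string (open MIDI 28), that pitch is 38 − 28 = fret 10.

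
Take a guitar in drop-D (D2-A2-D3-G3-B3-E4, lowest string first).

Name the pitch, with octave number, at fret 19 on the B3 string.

Each fret is one semitone, so B3 + 19 = F#5.
(Equivalently spelled Gb5.)

F#5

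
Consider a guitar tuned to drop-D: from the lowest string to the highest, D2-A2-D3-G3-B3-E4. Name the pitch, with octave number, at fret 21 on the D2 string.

D2 is MIDI 38. Adding 21 gives 59, which is B3.

B3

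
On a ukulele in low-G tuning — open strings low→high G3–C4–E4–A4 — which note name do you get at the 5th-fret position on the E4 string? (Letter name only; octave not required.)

A

E4 is MIDI 64. Adding 5 gives 69; 69 mod 12 = 9, i.e. A.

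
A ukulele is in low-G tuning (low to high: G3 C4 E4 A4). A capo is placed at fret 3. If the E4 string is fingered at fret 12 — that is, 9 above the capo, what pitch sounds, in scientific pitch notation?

The capo raises the open E4 by 3 semitones to G4; fretting 9 more gives E4 + 3 + 9 = E4 + 12 semitones = E5.

E5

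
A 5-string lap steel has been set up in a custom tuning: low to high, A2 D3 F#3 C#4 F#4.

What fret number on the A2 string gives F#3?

9

F#3 is 9 semitones above the open A2 (A–A#–B–C–C#–D–D#–E–F–F#), so it sits at fret 9.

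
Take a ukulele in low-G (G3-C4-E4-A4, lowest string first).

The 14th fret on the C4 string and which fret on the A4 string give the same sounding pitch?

Fret 14 on C4 is MIDI 60 + 14 = 74 (D5). On the A4 string (open MIDI 69), that pitch is 74 − 69 = fret 5.

5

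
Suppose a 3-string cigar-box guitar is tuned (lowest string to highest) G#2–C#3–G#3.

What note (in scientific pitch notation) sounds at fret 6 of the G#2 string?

D3

Each fret is one semitone, so G#2 + 6 = D3.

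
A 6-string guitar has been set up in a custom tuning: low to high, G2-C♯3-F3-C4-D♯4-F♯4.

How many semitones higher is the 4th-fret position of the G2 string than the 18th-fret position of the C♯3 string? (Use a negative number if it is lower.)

-20 semitones

G2 at fret 4 → B2 (MIDI 47); C♯3 at fret 18 → G4 (MIDI 67).
47 − 67 = -20, so the two pitches are 20 semitones apart.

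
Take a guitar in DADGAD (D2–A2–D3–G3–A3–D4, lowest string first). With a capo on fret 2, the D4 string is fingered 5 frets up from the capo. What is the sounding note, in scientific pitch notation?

A4

The capo raises the open D4 by 2 semitones to E4; fretting 5 more gives D4 + 2 + 5 = D4 + 7 semitones = A4.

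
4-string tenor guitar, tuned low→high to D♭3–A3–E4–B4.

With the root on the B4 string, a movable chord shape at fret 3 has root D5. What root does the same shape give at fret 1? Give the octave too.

C5

Moving from fret 3 to fret 1 shifts the root by -2 semitones.
D5 down 2 semitones is C5.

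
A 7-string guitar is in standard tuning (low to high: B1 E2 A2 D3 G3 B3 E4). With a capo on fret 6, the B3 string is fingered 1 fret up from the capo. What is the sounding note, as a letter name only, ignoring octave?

The capo raises the open B3 by 6 semitones to F4; fretting 1 more gives B3 + 6 + 1 = B3 + 7 semitones, landing on F♯.

F♯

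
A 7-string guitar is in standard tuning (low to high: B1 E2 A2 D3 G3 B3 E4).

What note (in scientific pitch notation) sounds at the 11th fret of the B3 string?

A#4

Each fret is one semitone, so B3 + 11 = A#4.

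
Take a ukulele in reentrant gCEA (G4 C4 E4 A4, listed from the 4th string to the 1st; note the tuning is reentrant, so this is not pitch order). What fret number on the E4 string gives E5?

E5 is 12 semitones above the open E4 (E–F–F#–G–…–D–D#–E), so it sits at fret 12.

12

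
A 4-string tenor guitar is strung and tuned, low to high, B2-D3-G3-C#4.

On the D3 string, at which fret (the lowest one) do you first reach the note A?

From D3, count semitones up the chromatic scale until reaching A: D–D#–E–F–F#–G–G#–A — 7 steps.

7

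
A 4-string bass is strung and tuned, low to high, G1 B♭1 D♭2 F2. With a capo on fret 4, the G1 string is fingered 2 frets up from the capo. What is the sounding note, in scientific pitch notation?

D♭2

The capo raises the open G1 by 4 semitones to B1; fretting 2 more gives G1 + 4 + 2 = G1 + 6 semitones = D♭2.
(Also written C♯.)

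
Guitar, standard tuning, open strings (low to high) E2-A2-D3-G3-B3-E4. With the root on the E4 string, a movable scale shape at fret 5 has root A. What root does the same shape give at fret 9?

Moving from fret 5 to fret 9 shifts the root by 4 semitones.
A up 4 semitones is C#.

C#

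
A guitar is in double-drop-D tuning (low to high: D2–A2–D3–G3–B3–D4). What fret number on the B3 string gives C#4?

C#4 is 2 semitones above the open B3 (B–C–C#), so it sits at fret 2.

2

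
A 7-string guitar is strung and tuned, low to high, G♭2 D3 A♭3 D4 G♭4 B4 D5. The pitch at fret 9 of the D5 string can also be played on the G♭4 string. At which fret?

Fret 9 on D5 is MIDI 74 + 9 = 83 (B5). On the G♭4 string (open MIDI 66), that pitch is 83 − 66 = fret 17.

17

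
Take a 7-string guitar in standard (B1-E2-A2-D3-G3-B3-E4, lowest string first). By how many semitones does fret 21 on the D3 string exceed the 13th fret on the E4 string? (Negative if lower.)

D3 at fret 21 → B4 (MIDI 71); E4 at fret 13 → F5 (MIDI 77).
71 − 77 = -6, so the two pitches are 6 semitones apart.

-6 semitones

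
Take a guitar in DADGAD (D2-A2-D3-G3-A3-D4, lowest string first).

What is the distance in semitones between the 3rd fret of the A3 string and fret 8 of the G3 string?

A3 at fret 3 → C4 (MIDI 60); G3 at fret 8 → D♯4 (MIDI 63).
60 − 63 = -3, so the two pitches are 3 semitones apart, with D♯4 the higher.

3 semitones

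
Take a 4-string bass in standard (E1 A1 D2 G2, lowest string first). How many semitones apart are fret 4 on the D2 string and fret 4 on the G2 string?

5 semitones

D2 at fret 4 → F#2 (MIDI 42); G2 at fret 4 → B2 (MIDI 47).
42 − 47 = -5, so the two pitches are 5 semitones apart, with B2 the higher.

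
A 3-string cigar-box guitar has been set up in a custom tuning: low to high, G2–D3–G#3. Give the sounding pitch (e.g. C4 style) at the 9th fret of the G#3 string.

G#3 is MIDI 56. Adding 9 gives 65, which is F4.

F4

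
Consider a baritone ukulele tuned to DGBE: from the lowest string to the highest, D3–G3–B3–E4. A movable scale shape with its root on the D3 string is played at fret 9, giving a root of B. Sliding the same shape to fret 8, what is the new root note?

A#

Moving from fret 9 to fret 8 shifts the root by -1 semitone.
B down 1 semitone is A#.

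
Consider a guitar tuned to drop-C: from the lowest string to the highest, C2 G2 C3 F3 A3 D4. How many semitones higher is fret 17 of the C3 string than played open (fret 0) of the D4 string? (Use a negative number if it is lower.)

3 semitones

C3 at fret 17 → F4 (MIDI 65); D4 at fret 0 → D4 (MIDI 62).
65 − 62 = 3, so the two pitches are 3 semitones apart.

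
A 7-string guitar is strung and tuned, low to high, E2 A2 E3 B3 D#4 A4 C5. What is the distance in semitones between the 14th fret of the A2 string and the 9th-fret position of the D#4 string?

13 semitones

A2 at fret 14 → B3 (MIDI 59); D#4 at fret 9 → C5 (MIDI 72).
59 − 72 = -13, so the two pitches are 13 semitones apart, with C5 the higher.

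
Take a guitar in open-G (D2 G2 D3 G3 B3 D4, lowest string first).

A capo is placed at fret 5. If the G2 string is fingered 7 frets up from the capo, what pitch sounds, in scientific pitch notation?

G3

The capo raises the open G2 by 5 semitones to C3; fretting 7 more gives G2 + 5 + 7 = G2 + 12 semitones = G3.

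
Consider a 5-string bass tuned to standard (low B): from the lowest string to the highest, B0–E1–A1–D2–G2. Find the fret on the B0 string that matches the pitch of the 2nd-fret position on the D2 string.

17

Fret 2 on D2 is MIDI 38 + 2 = 40 (E2). On the B0 string (open MIDI 23), that pitch is 40 − 23 = fret 17.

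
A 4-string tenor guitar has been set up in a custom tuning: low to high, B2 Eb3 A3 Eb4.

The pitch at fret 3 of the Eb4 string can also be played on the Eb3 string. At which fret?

15

Fret 3 on Eb4 is MIDI 63 + 3 = 66 (Gb4). On the Eb3 string (open MIDI 51), that pitch is 66 − 51 = fret 15.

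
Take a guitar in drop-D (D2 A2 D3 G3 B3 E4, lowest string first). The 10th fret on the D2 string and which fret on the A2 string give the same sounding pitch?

D2 at fret 10 is D2 + 10 semitones = C3.
The open A2 string is 7 semitones above the open D2, so the same pitch on the A2 string lies at fret 10 − 7 = 3.

3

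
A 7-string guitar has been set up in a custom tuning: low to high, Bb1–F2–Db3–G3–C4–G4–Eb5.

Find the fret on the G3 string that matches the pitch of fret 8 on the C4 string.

13

Fret 8 on C4 is MIDI 60 + 8 = 68 (Ab4). On the G3 string (open MIDI 55), that pitch is 68 − 55 = fret 13.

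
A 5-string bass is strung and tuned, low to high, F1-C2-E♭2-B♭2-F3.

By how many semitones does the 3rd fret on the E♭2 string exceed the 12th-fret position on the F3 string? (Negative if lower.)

-23 semitones

E♭2 at fret 3 → G♭2 (MIDI 42); F3 at fret 12 → F4 (MIDI 65).
42 − 65 = -23, so the two pitches are 23 semitones apart.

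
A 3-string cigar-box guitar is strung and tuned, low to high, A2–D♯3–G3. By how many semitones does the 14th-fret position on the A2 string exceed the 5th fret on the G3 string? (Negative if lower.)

-1 semitone

A2 at fret 14 → B3 (MIDI 59); G3 at fret 5 → C4 (MIDI 60).
59 − 60 = -1, so the two pitches are 1 semitone apart.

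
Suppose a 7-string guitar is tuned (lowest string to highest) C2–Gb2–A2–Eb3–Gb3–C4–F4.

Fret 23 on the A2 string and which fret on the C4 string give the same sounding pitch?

8

Fret 23 on A2 is MIDI 45 + 23 = 68 (Ab4). On the C4 string (open MIDI 60), that pitch is 68 − 60 = fret 8.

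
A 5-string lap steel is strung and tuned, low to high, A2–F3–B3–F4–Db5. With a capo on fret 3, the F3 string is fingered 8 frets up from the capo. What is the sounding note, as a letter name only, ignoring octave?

The capo raises the open F3 by 3 semitones to Ab3; fretting 8 more gives F3 + 3 + 8 = F3 + 11 semitones, landing on E.

E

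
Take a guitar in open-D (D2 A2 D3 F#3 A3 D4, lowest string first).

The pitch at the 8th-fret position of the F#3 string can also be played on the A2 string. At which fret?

Fret 8 on F#3 is MIDI 54 + 8 = 62 (D4). On the A2 string (open MIDI 45), that pitch is 62 − 45 = fret 17.

17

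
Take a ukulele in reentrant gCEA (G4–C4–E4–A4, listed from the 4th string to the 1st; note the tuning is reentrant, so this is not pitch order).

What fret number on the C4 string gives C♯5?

13

C♯5 is 13 semitones above the open C4 (C–C#–D–D#–…–B–C–C#), so it sits at fret 13.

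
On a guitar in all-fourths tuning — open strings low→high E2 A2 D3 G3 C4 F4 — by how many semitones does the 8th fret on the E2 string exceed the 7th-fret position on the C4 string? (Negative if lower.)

E2 at fret 8 → C3 (MIDI 48); C4 at fret 7 → G4 (MIDI 67).
48 − 67 = -19, so the two pitches are 19 semitones apart.

-19 semitones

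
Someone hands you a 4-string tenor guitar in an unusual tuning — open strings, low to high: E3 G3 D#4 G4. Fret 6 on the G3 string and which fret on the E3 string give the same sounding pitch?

9

G3 at fret 6 is G3 + 6 semitones = C#4.
The open E3 string is 3 semitones below the open G3, so the same pitch on the E3 string lies at fret 6 + 3 = 9.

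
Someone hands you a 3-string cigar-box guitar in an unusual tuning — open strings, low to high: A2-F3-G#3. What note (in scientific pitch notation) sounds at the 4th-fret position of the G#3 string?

G#3 is MIDI 56. Adding 4 gives 60, which is C4.

C4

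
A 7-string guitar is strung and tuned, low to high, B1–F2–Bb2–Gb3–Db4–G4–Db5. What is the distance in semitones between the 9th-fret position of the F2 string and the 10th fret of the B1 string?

5 semitones

F2 at fret 9 → D3 (MIDI 50); B1 at fret 10 → A2 (MIDI 45).
50 − 45 = 5, so the two pitches are 5 semitones apart, with D3 the higher.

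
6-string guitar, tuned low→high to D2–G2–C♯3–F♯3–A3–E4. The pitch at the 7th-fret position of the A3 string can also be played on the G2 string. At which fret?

A3 at fret 7 is A3 + 7 semitones = E4.
The open G2 string is 14 semitones below the open A3, so the same pitch on the G2 string lies at fret 7 + 14 = 21.

21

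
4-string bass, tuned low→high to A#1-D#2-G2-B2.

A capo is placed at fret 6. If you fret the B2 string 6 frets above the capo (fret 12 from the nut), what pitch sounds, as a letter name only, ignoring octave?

The capo raises the open B2 by 6 semitones to F3; fretting 6 more gives B2 + 6 + 6 = B2 + 12 semitones, landing on B.

B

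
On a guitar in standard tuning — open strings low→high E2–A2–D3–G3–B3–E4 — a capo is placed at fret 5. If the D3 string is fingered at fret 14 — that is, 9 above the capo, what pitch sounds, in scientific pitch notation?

The capo raises the open D3 by 5 semitones to G3; fretting 9 more gives D3 + 5 + 9 = D3 + 14 semitones = E4.

E4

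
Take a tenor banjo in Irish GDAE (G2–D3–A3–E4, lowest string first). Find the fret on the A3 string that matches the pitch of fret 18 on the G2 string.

Fret 18 on G2 is MIDI 43 + 18 = 61 (C#4). On the A3 string (open MIDI 57), that pitch is 61 − 57 = fret 4.

4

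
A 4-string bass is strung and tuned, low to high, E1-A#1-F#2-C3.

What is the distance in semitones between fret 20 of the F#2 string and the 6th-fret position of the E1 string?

28 semitones

F#2 at fret 20 → D4 (MIDI 62); E1 at fret 6 → A#1 (MIDI 34).
62 − 34 = 28, so the two pitches are 28 semitones apart, with D4 the higher.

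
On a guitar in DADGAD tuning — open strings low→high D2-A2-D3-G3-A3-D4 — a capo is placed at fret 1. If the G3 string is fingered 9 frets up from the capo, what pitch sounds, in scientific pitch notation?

F4

The capo raises the open G3 by 1 semitone to G#3; fretting 9 more gives G3 + 1 + 9 = G3 + 10 semitones = F4.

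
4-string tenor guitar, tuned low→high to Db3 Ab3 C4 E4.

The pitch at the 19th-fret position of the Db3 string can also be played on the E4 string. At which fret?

4

Db3 at fret 19 is Db3 + 19 semitones = Ab4.
The open E4 string is 15 semitones above the open Db3, so the same pitch on the E4 string lies at fret 19 − 15 = 4.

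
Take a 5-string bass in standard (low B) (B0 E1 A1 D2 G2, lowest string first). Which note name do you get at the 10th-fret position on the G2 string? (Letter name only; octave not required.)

F

G2 is MIDI 43. Adding 10 gives 53; 53 mod 12 = 5, i.e. F.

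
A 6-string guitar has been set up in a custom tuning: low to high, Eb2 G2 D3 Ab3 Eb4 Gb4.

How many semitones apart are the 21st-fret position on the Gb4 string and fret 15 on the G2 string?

Gb4 at fret 21 → Eb6 (MIDI 87); G2 at fret 15 → Bb3 (MIDI 58).
87 − 58 = 29, so the two pitches are 29 semitones apart, with Eb6 the higher.

29 semitones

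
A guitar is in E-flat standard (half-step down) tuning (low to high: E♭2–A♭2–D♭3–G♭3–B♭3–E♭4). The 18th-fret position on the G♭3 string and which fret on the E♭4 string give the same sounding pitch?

9

G♭3 at fret 18 is G♭3 + 18 semitones = C5.
The open E♭4 string is 9 semitones above the open G♭3, so the same pitch on the E♭4 string lies at fret 18 − 9 = 9.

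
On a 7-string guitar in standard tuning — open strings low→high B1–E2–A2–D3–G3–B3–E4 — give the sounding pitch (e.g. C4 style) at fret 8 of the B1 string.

B1 is MIDI 35. Adding 8 gives 43, which is G2.

G2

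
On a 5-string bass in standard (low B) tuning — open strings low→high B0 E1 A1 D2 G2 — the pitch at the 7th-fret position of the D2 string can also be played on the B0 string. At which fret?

22

D2 at fret 7 is D2 + 7 semitones = A2.
The open B0 string is 15 semitones below the open D2, so the same pitch on the B0 string lies at fret 7 + 15 = 22.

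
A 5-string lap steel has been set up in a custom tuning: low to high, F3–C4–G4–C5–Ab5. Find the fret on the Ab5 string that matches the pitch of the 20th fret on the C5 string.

12

Fret 20 on C5 is MIDI 72 + 20 = 92 (Ab6). On the Ab5 string (open MIDI 80), that pitch is 92 − 80 = fret 12.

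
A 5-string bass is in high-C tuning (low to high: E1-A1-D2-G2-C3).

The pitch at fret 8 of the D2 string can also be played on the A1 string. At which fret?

D2 at fret 8 is D2 + 8 semitones = A♯2.
The open A1 string is 5 semitones below the open D2, so the same pitch on the A1 string lies at fret 8 + 5 = 13.

13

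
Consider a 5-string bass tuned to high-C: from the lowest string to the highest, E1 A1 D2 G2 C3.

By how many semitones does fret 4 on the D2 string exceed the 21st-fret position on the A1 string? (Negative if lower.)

-12 semitones

D2 at fret 4 → F#2 (MIDI 42); A1 at fret 21 → F#3 (MIDI 54).
42 − 54 = -12, so the two pitches are 12 semitones apart.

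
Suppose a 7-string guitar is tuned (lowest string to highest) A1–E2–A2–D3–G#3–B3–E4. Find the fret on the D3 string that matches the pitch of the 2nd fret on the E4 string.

E4 at fret 2 is E4 + 2 semitones = F#4.
The open D3 string is 14 semitones below the open E4, so the same pitch on the D3 string lies at fret 2 + 14 = 16.

16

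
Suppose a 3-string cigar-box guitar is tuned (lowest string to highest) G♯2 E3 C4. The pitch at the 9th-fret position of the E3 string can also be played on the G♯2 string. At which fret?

E3 at fret 9 is E3 + 9 semitones = C♯4.
The open G♯2 string is 8 semitones below the open E3, so the same pitch on the G♯2 string lies at fret 9 + 8 = 17.

17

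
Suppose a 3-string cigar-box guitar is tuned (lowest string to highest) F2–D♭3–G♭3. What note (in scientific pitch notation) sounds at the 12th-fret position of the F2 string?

Each fret is one semitone, so F2 + 12 = F3.

F3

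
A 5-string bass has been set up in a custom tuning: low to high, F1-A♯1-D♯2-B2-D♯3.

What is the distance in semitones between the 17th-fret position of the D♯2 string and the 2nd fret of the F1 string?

D♯2 at fret 17 → G♯3 (MIDI 56); F1 at fret 2 → G1 (MIDI 31).
56 − 31 = 25, so the two pitches are 25 semitones apart, with G♯3 the higher.

25 semitones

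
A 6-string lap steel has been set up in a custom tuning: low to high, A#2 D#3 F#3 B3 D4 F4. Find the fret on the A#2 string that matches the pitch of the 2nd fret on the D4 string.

18

Fret 2 on D4 is MIDI 62 + 2 = 64 (E4). On the A#2 string (open MIDI 46), that pitch is 64 − 46 = fret 18.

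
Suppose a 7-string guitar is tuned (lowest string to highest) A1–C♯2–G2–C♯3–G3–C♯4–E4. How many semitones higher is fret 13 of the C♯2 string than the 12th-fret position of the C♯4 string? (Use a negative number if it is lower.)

-23 semitones

C♯2 at fret 13 → D3 (MIDI 50); C♯4 at fret 12 → C♯5 (MIDI 73).
50 − 73 = -23, so the two pitches are 23 semitones apart.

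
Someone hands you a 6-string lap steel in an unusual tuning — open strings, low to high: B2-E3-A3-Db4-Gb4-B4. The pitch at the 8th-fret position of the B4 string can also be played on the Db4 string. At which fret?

18

Fret 8 on B4 is MIDI 71 + 8 = 79 (G5). On the Db4 string (open MIDI 61), that pitch is 79 − 61 = fret 18.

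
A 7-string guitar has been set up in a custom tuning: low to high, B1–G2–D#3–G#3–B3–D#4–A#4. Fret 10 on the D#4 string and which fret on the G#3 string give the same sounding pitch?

17

D#4 at fret 10 is D#4 + 10 semitones = C#5.
The open G#3 string is 7 semitones below the open D#4, so the same pitch on the G#3 string lies at fret 10 + 7 = 17.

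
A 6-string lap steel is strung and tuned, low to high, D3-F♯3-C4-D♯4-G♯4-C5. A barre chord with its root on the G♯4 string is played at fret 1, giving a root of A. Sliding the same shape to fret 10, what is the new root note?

F♯

Moving from fret 1 to fret 10 shifts the root by 9 semitones.
A up 9 semitones is F♯.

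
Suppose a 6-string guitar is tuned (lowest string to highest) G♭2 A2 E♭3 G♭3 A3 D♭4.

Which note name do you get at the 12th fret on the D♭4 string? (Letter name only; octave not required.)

D♭

D♭4 is MIDI 61. Adding 12 gives 73; 73 mod 12 = 1, i.e. D♭.
(Equivalently spelled C♯.)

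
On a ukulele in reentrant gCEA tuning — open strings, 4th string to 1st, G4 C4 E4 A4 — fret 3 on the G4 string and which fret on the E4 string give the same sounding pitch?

G4 at fret 3 is G4 + 3 semitones = A#4.
The open E4 string is 3 semitones below the open G4, so the same pitch on the E4 string lies at fret 3 + 3 = 6.

6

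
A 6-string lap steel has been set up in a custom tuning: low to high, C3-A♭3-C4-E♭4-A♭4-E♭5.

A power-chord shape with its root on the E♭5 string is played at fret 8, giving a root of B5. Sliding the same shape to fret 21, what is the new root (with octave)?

Moving from fret 8 to fret 21 shifts the root by 13 semitones.
B5 up 13 semitones is C7.

C7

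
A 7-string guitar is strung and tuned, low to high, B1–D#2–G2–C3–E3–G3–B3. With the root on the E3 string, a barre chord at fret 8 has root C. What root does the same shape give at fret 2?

F#

Moving from fret 8 to fret 2 shifts the root by -6 semitones.
C down 6 semitones is F#.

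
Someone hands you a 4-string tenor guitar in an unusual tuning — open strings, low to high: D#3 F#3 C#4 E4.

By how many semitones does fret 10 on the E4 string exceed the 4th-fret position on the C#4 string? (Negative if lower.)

9 semitones

E4 at fret 10 → D5 (MIDI 74); C#4 at fret 4 → F4 (MIDI 65).
74 − 65 = 9, so the two pitches are 9 semitones apart.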